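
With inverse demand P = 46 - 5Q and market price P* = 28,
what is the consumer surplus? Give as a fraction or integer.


Maximum willingness to pay (at Q=0): P_max = 46
Quantity demanded at P* = 28:
Q* = (46 - 28)/5 = 18/5
CS = (1/2) * Q* * (P_max - P*)
CS = (1/2) * 18/5 * (46 - 28)
CS = (1/2) * 18/5 * 18 = 162/5

162/5


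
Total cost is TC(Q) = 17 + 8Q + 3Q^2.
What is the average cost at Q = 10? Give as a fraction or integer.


TC(10) = 17 + 8*10 + 3*10^2
TC(10) = 17 + 80 + 300 = 397
AC = TC/Q = 397/10 = 397/10

397/10


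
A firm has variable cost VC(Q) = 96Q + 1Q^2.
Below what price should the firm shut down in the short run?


AVC(Q) = VC(Q)/Q = 96 + 1Q
AVC is increasing in Q, so minimum AVC is at Q -> 0+.
Min AVC = 96
The firm should shut down if P < 96.

96


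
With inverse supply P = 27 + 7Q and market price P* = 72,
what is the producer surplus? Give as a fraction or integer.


Minimum supply price (at Q=0): P_min = 27
Quantity supplied at P* = 72:
Q* = (72 - 27)/7 = 45/7
PS = (1/2) * Q* * (P* - P_min)
PS = (1/2) * 45/7 * (72 - 27)
PS = (1/2) * 45/7 * 45 = 2025/14

2025/14


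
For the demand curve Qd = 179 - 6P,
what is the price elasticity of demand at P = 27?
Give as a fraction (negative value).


dQ/dP = -6
At P = 27: Q = 179 - 6*27 = 17
E = (dQ/dP)(P/Q) = (-6)(27/17) = -162/17

-162/17


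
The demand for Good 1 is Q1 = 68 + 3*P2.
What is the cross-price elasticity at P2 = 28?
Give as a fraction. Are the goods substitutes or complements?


dQ1/dP2 = 3
At P2 = 28: Q1 = 68 + 3*28 = 152
Exy = (dQ1/dP2)(P2/Q1) = 3 * 28 / 152 = 21/38
Since Exy > 0, the goods are substitutes.

21/38 (substitutes)


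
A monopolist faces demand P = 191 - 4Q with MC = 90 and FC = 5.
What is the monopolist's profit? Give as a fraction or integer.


MR = MC: 191 - 8Q = 90
Q* = 101/8
P* = 191 - 4*101/8 = 281/2
Profit = (P* - MC)*Q* - FC
= (281/2 - 90)*101/8 - 5
= 101/2*101/8 - 5
= 10201/16 - 5 = 10121/16

10121/16


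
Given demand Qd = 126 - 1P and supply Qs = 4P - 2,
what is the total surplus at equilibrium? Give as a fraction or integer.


Find equilibrium: 126 - 1P = 4P - 2
126 + 2 = 5P
P* = 128/5 = 128/5
Q* = 4*128/5 - 2 = 502/5
Inverse demand: P = 126 - Q/1, so P_max = 126
Inverse supply: P = 1/2 + Q/4, so P_min = 1/2
CS = (1/2) * 502/5 * (126 - 128/5) = 126002/25
PS = (1/2) * 502/5 * (128/5 - 1/2) = 63001/50
TS = CS + PS = 126002/25 + 63001/50 = 63001/10

63001/10


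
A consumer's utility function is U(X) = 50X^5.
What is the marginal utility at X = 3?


MU = dU/dX = 50*5*X^(5-1)
MU = 250*X^4
At X = 3:
MU = 250 * 3^4
MU = 250 * 81 = 20250

20250


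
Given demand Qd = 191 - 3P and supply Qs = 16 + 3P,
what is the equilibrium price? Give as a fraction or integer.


At equilibrium, Qd = Qs.
191 - 3P = 16 + 3P
191 - 16 = 3P + 3P
175 = 6P
P* = 175/6 = 175/6

175/6


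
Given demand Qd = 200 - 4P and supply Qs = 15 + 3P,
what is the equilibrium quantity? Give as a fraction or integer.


First find equilibrium price:
200 - 4P = 15 + 3P
P* = 185/7 = 185/7
Then substitute into demand:
Q* = 200 - 4 * 185/7 = 660/7

660/7


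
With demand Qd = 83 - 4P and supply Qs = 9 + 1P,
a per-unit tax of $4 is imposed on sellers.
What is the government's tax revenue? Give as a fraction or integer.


With tax on sellers, new supply: Qs' = 9 + 1(P - 4)
= 5 + 1P
New equilibrium quantity:
Q_new = 103/5
Tax revenue = tax * Q_new = 4 * 103/5 = 412/5

412/5


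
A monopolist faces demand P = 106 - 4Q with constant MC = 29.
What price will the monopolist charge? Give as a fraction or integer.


MR = 106 - 8Q
Set MR = MC: 106 - 8Q = 29
Q* = 77/8
Substitute into demand:
P* = 106 - 4*77/8 = 135/2

135/2


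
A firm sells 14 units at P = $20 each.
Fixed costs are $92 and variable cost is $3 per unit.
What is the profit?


Total Revenue = P * Q = 20 * 14 = $280
Total Cost = FC + VC*Q = 92 + 3*14 = $134
Profit = TR - TC = 280 - 134 = $146

$146


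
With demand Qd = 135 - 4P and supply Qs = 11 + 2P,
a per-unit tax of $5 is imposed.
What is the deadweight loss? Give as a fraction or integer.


Pre-tax equilibrium quantity: Q* = 157/3
Post-tax equilibrium quantity: Q_tax = 137/3
Reduction in quantity: Q* - Q_tax = 20/3
DWL = (1/2) * tax * (Q* - Q_tax)
DWL = (1/2) * 5 * 20/3 = 50/3

50/3


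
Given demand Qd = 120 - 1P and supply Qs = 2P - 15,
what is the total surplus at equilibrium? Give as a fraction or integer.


Find equilibrium: 120 - 1P = 2P - 15
120 + 15 = 3P
P* = 135/3 = 45
Q* = 2*45 - 15 = 75
Inverse demand: P = 120 - Q/1, so P_max = 120
Inverse supply: P = 15/2 + Q/2, so P_min = 15/2
CS = (1/2) * 75 * (120 - 45) = 5625/2
PS = (1/2) * 75 * (45 - 15/2) = 5625/4
TS = CS + PS = 5625/2 + 5625/4 = 16875/4

16875/4


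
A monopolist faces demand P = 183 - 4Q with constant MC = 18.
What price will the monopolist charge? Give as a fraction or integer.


MR = 183 - 8Q
Set MR = MC: 183 - 8Q = 18
Q* = 165/8
Substitute into demand:
P* = 183 - 4*165/8 = 201/2

201/2


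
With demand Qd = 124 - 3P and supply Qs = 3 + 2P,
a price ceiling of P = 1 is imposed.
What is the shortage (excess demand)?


At P = 1:
Qd = 124 - 3*1 = 121
Qs = 3 + 2*1 = 5
Shortage = Qd - Qs = 121 - 5 = 116

116


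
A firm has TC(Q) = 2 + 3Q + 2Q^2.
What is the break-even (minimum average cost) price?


AC(Q) = 2/Q + 3 + 2Q
To minimize: dAC/dQ = -2/Q^2 + 2 = 0
Q^2 = 2/2 = 1
Q* = 1
Min AC = 2/1 + 3 + 2*1
Min AC = 2 + 3 + 2 = 7

7


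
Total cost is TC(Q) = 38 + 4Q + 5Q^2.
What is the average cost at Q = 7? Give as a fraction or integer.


TC(7) = 38 + 4*7 + 5*7^2
TC(7) = 38 + 28 + 245 = 311
AC = TC/Q = 311/7 = 311/7

311/7


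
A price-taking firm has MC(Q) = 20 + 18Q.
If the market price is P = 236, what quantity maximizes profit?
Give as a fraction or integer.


In perfect competition, profit is maximized where P = MC.
236 = 20 + 18Q
216 = 18Q
Q* = 216/18 = 12

12


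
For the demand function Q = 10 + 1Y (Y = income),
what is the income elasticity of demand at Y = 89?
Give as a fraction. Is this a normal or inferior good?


dQ/dY = 1
At Y = 89: Q = 10 + 1*89 = 99
Ey = (dQ/dY)(Y/Q) = 1 * 89 / 99 = 89/99
Since Ey > 0, this is a normal good.

89/99 (normal good)


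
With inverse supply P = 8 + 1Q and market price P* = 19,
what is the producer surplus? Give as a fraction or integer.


Minimum supply price (at Q=0): P_min = 8
Quantity supplied at P* = 19:
Q* = (19 - 8)/1 = 11
PS = (1/2) * Q* * (P* - P_min)
PS = (1/2) * 11 * (19 - 8)
PS = (1/2) * 11 * 11 = 121/2

121/2


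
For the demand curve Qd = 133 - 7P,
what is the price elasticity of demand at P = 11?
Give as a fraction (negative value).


dQ/dP = -7
At P = 11: Q = 133 - 7*11 = 56
E = (dQ/dP)(P/Q) = (-7)(11/56) = -11/8

-11/8


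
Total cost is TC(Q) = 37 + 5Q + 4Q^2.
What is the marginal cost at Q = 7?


MC = dTC/dQ = 5 + 2*4*Q
At Q = 7:
MC = 5 + 8*7
MC = 5 + 56 = 61

61


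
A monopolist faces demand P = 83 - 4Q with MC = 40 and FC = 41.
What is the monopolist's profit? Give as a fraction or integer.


MR = MC: 83 - 8Q = 40
Q* = 43/8
P* = 83 - 4*43/8 = 123/2
Profit = (P* - MC)*Q* - FC
= (123/2 - 40)*43/8 - 41
= 43/2*43/8 - 41
= 1849/16 - 41 = 1193/16

1193/16


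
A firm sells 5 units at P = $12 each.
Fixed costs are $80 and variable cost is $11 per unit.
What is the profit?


Total Revenue = P * Q = 12 * 5 = $60
Total Cost = FC + VC*Q = 80 + 11*5 = $135
Profit = TR - TC = 60 - 135 = $-75

$-75


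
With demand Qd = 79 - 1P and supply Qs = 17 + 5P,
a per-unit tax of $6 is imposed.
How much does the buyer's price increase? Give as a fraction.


With a per-unit tax, the buyer's price increase depends on relative slopes.
Supply slope: d = 5, Demand slope: b = 1
Buyer's price increase = d * tax / (b + d)
= 5 * 6 / (1 + 5)
= 30 / 6 = 5

5


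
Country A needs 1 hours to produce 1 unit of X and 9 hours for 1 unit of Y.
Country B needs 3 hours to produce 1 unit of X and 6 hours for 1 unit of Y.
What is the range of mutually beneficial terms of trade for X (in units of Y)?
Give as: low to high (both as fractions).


Opportunity cost of X for Country A = hours_X / hours_Y = 1/9 = 1/9 units of Y
Opportunity cost of X for Country B = hours_X / hours_Y = 3/6 = 1/2 units of Y
Terms of trade must be between the two opportunity costs.
Range: 1/9 to 1/2

1/9 to 1/2


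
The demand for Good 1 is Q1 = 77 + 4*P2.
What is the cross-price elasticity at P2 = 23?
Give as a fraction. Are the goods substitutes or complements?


dQ1/dP2 = 4
At P2 = 23: Q1 = 77 + 4*23 = 169
Exy = (dQ1/dP2)(P2/Q1) = 4 * 23 / 169 = 92/169
Since Exy > 0, the goods are substitutes.

92/169 (substitutes)


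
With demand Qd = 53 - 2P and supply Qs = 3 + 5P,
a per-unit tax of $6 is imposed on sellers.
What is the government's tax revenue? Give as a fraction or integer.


With tax on sellers, new supply: Qs' = 3 + 5(P - 6)
= 5P - 27
New equilibrium quantity:
Q_new = 211/7
Tax revenue = tax * Q_new = 6 * 211/7 = 1266/7

1266/7


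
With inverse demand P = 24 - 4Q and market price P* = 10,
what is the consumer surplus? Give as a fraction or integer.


Maximum willingness to pay (at Q=0): P_max = 24
Quantity demanded at P* = 10:
Q* = (24 - 10)/4 = 7/2
CS = (1/2) * Q* * (P_max - P*)
CS = (1/2) * 7/2 * (24 - 10)
CS = (1/2) * 7/2 * 14 = 49/2

49/2


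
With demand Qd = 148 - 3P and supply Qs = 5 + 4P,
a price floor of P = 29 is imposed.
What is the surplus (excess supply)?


At P = 29:
Qd = 148 - 3*29 = 61
Qs = 5 + 4*29 = 121
Surplus = Qs - Qd = 121 - 61 = 60

60


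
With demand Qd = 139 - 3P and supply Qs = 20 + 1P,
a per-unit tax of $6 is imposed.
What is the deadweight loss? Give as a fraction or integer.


Pre-tax equilibrium quantity: Q* = 199/4
Post-tax equilibrium quantity: Q_tax = 181/4
Reduction in quantity: Q* - Q_tax = 9/2
DWL = (1/2) * tax * (Q* - Q_tax)
DWL = (1/2) * 6 * 9/2 = 27/2

27/2


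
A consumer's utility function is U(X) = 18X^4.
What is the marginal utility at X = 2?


MU = dU/dX = 18*4*X^(4-1)
MU = 72*X^3
At X = 2:
MU = 72 * 2^3
MU = 72 * 8 = 576

576


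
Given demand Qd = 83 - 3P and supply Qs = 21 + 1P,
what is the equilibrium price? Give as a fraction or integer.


At equilibrium, Qd = Qs.
83 - 3P = 21 + 1P
83 - 21 = 3P + 1P
62 = 4P
P* = 62/4 = 31/2

31/2


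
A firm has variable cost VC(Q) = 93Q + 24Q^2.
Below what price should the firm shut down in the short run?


AVC(Q) = VC(Q)/Q = 93 + 24Q
AVC is increasing in Q, so minimum AVC is at Q -> 0+.
Min AVC = 93
The firm should shut down if P < 93.

93


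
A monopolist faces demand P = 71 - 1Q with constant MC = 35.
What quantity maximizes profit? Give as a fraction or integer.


TR = P*Q = (71 - 1Q)Q = 71Q - 1Q^2
MR = dTR/dQ = 71 - 2Q
Set MR = MC:
71 - 2Q = 35
36 = 2Q
Q* = 36/2 = 18

18


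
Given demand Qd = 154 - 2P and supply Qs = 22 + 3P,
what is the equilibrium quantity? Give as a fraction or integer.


First find equilibrium price:
154 - 2P = 22 + 3P
P* = 132/5 = 132/5
Then substitute into demand:
Q* = 154 - 2 * 132/5 = 506/5

506/5


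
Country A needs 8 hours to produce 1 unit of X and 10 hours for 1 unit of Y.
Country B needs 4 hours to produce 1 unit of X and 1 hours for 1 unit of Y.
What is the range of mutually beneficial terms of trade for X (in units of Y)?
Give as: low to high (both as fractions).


Opportunity cost of X for Country A = hours_X / hours_Y = 8/10 = 4/5 units of Y
Opportunity cost of X for Country B = hours_X / hours_Y = 4/1 = 4 units of Y
Terms of trade must be between the two opportunity costs.
Range: 4/5 to 4

4/5 to 4


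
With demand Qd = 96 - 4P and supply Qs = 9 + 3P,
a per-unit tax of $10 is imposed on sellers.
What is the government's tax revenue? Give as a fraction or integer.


With tax on sellers, new supply: Qs' = 9 + 3(P - 10)
= 3P - 21
New equilibrium quantity:
Q_new = 204/7
Tax revenue = tax * Q_new = 10 * 204/7 = 2040/7

2040/7


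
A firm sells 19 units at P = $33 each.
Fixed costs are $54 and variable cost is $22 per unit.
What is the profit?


Total Revenue = P * Q = 33 * 19 = $627
Total Cost = FC + VC*Q = 54 + 22*19 = $472
Profit = TR - TC = 627 - 472 = $155

$155


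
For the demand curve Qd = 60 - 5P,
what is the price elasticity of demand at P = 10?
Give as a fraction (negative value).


dQ/dP = -5
At P = 10: Q = 60 - 5*10 = 10
E = (dQ/dP)(P/Q) = (-5)(10/10) = -5

-5


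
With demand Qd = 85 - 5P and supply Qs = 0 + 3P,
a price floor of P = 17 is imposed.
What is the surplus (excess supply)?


At P = 17:
Qd = 85 - 5*17 = 0
Qs = 0 + 3*17 = 51
Surplus = Qs - Qd = 51 - 0 = 51

51


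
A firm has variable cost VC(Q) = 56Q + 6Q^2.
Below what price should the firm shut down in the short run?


AVC(Q) = VC(Q)/Q = 56 + 6Q
AVC is increasing in Q, so minimum AVC is at Q -> 0+.
Min AVC = 56
The firm should shut down if P < 56.

56


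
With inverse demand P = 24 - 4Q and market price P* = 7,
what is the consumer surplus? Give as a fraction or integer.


Maximum willingness to pay (at Q=0): P_max = 24
Quantity demanded at P* = 7:
Q* = (24 - 7)/4 = 17/4
CS = (1/2) * Q* * (P_max - P*)
CS = (1/2) * 17/4 * (24 - 7)
CS = (1/2) * 17/4 * 17 = 289/8

289/8


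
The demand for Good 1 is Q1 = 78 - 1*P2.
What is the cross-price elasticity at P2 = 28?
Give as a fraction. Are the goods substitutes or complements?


dQ1/dP2 = -1
At P2 = 28: Q1 = 78 - 1*28 = 50
Exy = (dQ1/dP2)(P2/Q1) = -1 * 28 / 50 = -14/25
Since Exy < 0, the goods are complements.

-14/25 (complements)


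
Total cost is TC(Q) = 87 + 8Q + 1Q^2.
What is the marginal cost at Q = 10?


MC = dTC/dQ = 8 + 2*1*Q
At Q = 10:
MC = 8 + 2*10
MC = 8 + 20 = 28

28


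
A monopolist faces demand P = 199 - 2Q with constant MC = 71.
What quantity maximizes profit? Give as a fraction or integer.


TR = P*Q = (199 - 2Q)Q = 199Q - 2Q^2
MR = dTR/dQ = 199 - 4Q
Set MR = MC:
199 - 4Q = 71
128 = 4Q
Q* = 128/4 = 32

32


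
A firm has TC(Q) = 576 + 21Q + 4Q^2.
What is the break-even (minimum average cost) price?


AC(Q) = 576/Q + 21 + 4Q
To minimize: dAC/dQ = -576/Q^2 + 4 = 0
Q^2 = 576/4 = 144
Q* = 12
Min AC = 576/12 + 21 + 4*12
Min AC = 48 + 21 + 48 = 117

117


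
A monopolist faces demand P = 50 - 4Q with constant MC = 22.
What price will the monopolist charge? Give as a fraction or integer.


MR = 50 - 8Q
Set MR = MC: 50 - 8Q = 22
Q* = 7/2
Substitute into demand:
P* = 50 - 4*7/2 = 36

36


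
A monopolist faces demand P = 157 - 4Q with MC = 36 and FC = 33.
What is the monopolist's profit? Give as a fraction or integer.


MR = MC: 157 - 8Q = 36
Q* = 121/8
P* = 157 - 4*121/8 = 193/2
Profit = (P* - MC)*Q* - FC
= (193/2 - 36)*121/8 - 33
= 121/2*121/8 - 33
= 14641/16 - 33 = 14113/16

14113/16


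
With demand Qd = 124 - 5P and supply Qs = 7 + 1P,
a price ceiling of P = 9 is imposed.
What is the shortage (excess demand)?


At P = 9:
Qd = 124 - 5*9 = 79
Qs = 7 + 1*9 = 16
Shortage = Qd - Qs = 79 - 16 = 63

63


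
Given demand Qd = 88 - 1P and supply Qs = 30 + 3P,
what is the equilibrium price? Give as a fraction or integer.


At equilibrium, Qd = Qs.
88 - 1P = 30 + 3P
88 - 30 = 1P + 3P
58 = 4P
P* = 58/4 = 29/2

29/2


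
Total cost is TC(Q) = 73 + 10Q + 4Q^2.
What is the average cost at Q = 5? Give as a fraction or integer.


TC(5) = 73 + 10*5 + 4*5^2
TC(5) = 73 + 50 + 100 = 223
AC = TC/Q = 223/5 = 223/5

223/5


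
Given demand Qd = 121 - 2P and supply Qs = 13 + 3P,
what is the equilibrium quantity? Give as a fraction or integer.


First find equilibrium price:
121 - 2P = 13 + 3P
P* = 108/5 = 108/5
Then substitute into demand:
Q* = 121 - 2 * 108/5 = 389/5

389/5


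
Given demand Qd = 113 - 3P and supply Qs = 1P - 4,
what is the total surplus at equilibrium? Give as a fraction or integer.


Find equilibrium: 113 - 3P = 1P - 4
113 + 4 = 4P
P* = 117/4 = 117/4
Q* = 1*117/4 - 4 = 101/4
Inverse demand: P = 113/3 - Q/3, so P_max = 113/3
Inverse supply: P = 4 + Q/1, so P_min = 4
CS = (1/2) * 101/4 * (113/3 - 117/4) = 10201/96
PS = (1/2) * 101/4 * (117/4 - 4) = 10201/32
TS = CS + PS = 10201/96 + 10201/32 = 10201/24

10201/24


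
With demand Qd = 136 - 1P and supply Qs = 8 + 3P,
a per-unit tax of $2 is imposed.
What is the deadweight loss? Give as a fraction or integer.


Pre-tax equilibrium quantity: Q* = 104
Post-tax equilibrium quantity: Q_tax = 205/2
Reduction in quantity: Q* - Q_tax = 3/2
DWL = (1/2) * tax * (Q* - Q_tax)
DWL = (1/2) * 2 * 3/2 = 3/2

3/2


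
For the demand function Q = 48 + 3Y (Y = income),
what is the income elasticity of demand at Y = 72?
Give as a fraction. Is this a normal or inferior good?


dQ/dY = 3
At Y = 72: Q = 48 + 3*72 = 264
Ey = (dQ/dY)(Y/Q) = 3 * 72 / 264 = 9/11
Since Ey > 0, this is a normal good.

9/11 (normal good)


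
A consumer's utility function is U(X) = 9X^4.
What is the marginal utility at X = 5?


MU = dU/dX = 9*4*X^(4-1)
MU = 36*X^3
At X = 5:
MU = 36 * 5^3
MU = 36 * 125 = 4500

4500


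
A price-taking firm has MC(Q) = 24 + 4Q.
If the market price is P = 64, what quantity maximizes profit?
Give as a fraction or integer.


In perfect competition, profit is maximized where P = MC.
64 = 24 + 4Q
40 = 4Q
Q* = 40/4 = 10

10


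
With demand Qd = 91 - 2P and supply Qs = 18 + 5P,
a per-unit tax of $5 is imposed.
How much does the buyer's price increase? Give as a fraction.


With a per-unit tax, the buyer's price increase depends on relative slopes.
Supply slope: d = 5, Demand slope: b = 2
Buyer's price increase = d * tax / (b + d)
= 5 * 5 / (2 + 5)
= 25 / 7 = 25/7

25/7


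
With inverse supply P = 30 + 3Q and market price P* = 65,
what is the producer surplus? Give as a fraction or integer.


Minimum supply price (at Q=0): P_min = 30
Quantity supplied at P* = 65:
Q* = (65 - 30)/3 = 35/3
PS = (1/2) * Q* * (P* - P_min)
PS = (1/2) * 35/3 * (65 - 30)
PS = (1/2) * 35/3 * 35 = 1225/6

1225/6


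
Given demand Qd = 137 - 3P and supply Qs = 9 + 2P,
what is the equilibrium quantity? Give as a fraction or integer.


First find equilibrium price:
137 - 3P = 9 + 2P
P* = 128/5 = 128/5
Then substitute into demand:
Q* = 137 - 3 * 128/5 = 301/5

301/5


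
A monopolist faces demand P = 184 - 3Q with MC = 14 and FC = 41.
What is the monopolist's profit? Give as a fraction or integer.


MR = MC: 184 - 6Q = 14
Q* = 85/3
P* = 184 - 3*85/3 = 99
Profit = (P* - MC)*Q* - FC
= (99 - 14)*85/3 - 41
= 85*85/3 - 41
= 7225/3 - 41 = 7102/3

7102/3


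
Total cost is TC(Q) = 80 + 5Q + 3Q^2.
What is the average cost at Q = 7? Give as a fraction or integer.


TC(7) = 80 + 5*7 + 3*7^2
TC(7) = 80 + 35 + 147 = 262
AC = TC/Q = 262/7 = 262/7

262/7


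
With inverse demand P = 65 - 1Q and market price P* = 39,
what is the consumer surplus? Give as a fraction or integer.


Maximum willingness to pay (at Q=0): P_max = 65
Quantity demanded at P* = 39:
Q* = (65 - 39)/1 = 26
CS = (1/2) * Q* * (P_max - P*)
CS = (1/2) * 26 * (65 - 39)
CS = (1/2) * 26 * 26 = 338

338


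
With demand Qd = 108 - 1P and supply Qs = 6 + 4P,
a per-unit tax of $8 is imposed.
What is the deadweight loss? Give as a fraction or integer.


Pre-tax equilibrium quantity: Q* = 438/5
Post-tax equilibrium quantity: Q_tax = 406/5
Reduction in quantity: Q* - Q_tax = 32/5
DWL = (1/2) * tax * (Q* - Q_tax)
DWL = (1/2) * 8 * 32/5 = 128/5

128/5


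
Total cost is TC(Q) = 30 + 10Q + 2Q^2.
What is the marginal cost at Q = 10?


MC = dTC/dQ = 10 + 2*2*Q
At Q = 10:
MC = 10 + 4*10
MC = 10 + 40 = 50

50


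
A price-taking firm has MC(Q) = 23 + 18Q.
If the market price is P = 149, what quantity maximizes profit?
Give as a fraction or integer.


In perfect competition, profit is maximized where P = MC.
149 = 23 + 18Q
126 = 18Q
Q* = 126/18 = 7

7


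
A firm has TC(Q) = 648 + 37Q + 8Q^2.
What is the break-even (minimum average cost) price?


AC(Q) = 648/Q + 37 + 8Q
To minimize: dAC/dQ = -648/Q^2 + 8 = 0
Q^2 = 648/8 = 81
Q* = 9
Min AC = 648/9 + 37 + 8*9
Min AC = 72 + 37 + 72 = 181

181


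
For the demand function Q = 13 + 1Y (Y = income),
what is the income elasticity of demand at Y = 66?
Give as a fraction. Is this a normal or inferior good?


dQ/dY = 1
At Y = 66: Q = 13 + 1*66 = 79
Ey = (dQ/dY)(Y/Q) = 1 * 66 / 79 = 66/79
Since Ey > 0, this is a normal good.

66/79 (normal good)


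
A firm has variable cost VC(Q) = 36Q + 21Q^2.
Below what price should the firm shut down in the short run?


AVC(Q) = VC(Q)/Q = 36 + 21Q
AVC is increasing in Q, so minimum AVC is at Q -> 0+.
Min AVC = 36
The firm should shut down if P < 36.

36


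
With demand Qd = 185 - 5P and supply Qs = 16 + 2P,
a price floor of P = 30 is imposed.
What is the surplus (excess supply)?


At P = 30:
Qd = 185 - 5*30 = 35
Qs = 16 + 2*30 = 76
Surplus = Qs - Qd = 76 - 35 = 41

41


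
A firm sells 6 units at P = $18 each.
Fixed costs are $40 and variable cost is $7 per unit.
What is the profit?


Total Revenue = P * Q = 18 * 6 = $108
Total Cost = FC + VC*Q = 40 + 7*6 = $82
Profit = TR - TC = 108 - 82 = $26

$26


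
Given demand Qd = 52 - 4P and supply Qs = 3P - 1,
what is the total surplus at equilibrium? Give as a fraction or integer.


Find equilibrium: 52 - 4P = 3P - 1
52 + 1 = 7P
P* = 53/7 = 53/7
Q* = 3*53/7 - 1 = 152/7
Inverse demand: P = 13 - Q/4, so P_max = 13
Inverse supply: P = 1/3 + Q/3, so P_min = 1/3
CS = (1/2) * 152/7 * (13 - 53/7) = 2888/49
PS = (1/2) * 152/7 * (53/7 - 1/3) = 11552/147
TS = CS + PS = 2888/49 + 11552/147 = 2888/21

2888/21


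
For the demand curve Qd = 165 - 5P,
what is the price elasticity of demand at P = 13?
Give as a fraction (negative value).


dQ/dP = -5
At P = 13: Q = 165 - 5*13 = 100
E = (dQ/dP)(P/Q) = (-5)(13/100) = -13/20

-13/20


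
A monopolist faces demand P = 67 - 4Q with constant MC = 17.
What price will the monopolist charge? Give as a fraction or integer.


MR = 67 - 8Q
Set MR = MC: 67 - 8Q = 17
Q* = 25/4
Substitute into demand:
P* = 67 - 4*25/4 = 42

42


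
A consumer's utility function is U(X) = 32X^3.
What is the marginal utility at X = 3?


MU = dU/dX = 32*3*X^(3-1)
MU = 96*X^2
At X = 3:
MU = 96 * 3^2
MU = 96 * 9 = 864

864


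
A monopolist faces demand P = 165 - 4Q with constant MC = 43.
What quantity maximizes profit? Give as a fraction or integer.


TR = P*Q = (165 - 4Q)Q = 165Q - 4Q^2
MR = dTR/dQ = 165 - 8Q
Set MR = MC:
165 - 8Q = 43
122 = 8Q
Q* = 122/8 = 61/4

61/4


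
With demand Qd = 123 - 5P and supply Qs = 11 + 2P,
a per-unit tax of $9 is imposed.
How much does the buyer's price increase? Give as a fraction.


With a per-unit tax, the buyer's price increase depends on relative slopes.
Supply slope: d = 2, Demand slope: b = 5
Buyer's price increase = d * tax / (b + d)
= 2 * 9 / (5 + 2)
= 18 / 7 = 18/7

18/7


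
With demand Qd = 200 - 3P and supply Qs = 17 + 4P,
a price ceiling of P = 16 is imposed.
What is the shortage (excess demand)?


At P = 16:
Qd = 200 - 3*16 = 152
Qs = 17 + 4*16 = 81
Shortage = Qd - Qs = 152 - 81 = 71

71


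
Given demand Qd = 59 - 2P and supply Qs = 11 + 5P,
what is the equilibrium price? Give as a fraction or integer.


At equilibrium, Qd = Qs.
59 - 2P = 11 + 5P
59 - 11 = 2P + 5P
48 = 7P
P* = 48/7 = 48/7

48/7


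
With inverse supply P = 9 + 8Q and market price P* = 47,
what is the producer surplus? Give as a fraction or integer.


Minimum supply price (at Q=0): P_min = 9
Quantity supplied at P* = 47:
Q* = (47 - 9)/8 = 19/4
PS = (1/2) * Q* * (P* - P_min)
PS = (1/2) * 19/4 * (47 - 9)
PS = (1/2) * 19/4 * 38 = 361/4

361/4


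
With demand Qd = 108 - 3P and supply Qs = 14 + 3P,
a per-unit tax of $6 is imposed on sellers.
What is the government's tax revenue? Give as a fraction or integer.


With tax on sellers, new supply: Qs' = 14 + 3(P - 6)
= 3P - 4
New equilibrium quantity:
Q_new = 52
Tax revenue = tax * Q_new = 6 * 52 = 312

312


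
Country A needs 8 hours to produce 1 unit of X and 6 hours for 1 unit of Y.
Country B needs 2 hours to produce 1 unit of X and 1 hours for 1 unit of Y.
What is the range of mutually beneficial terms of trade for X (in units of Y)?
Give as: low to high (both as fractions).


Opportunity cost of X for Country A = hours_X / hours_Y = 8/6 = 4/3 units of Y
Opportunity cost of X for Country B = hours_X / hours_Y = 2/1 = 2 units of Y
Terms of trade must be between the two opportunity costs.
Range: 4/3 to 2

4/3 to 2


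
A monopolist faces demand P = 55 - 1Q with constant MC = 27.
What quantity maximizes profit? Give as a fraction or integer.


TR = P*Q = (55 - 1Q)Q = 55Q - 1Q^2
MR = dTR/dQ = 55 - 2Q
Set MR = MC:
55 - 2Q = 27
28 = 2Q
Q* = 28/2 = 14

14


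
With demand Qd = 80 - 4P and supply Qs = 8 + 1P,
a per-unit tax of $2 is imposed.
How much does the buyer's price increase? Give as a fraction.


With a per-unit tax, the buyer's price increase depends on relative slopes.
Supply slope: d = 1, Demand slope: b = 4
Buyer's price increase = d * tax / (b + d)
= 1 * 2 / (4 + 1)
= 2 / 5 = 2/5

2/5


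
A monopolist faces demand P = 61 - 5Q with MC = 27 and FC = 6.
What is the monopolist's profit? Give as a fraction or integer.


MR = MC: 61 - 10Q = 27
Q* = 17/5
P* = 61 - 5*17/5 = 44
Profit = (P* - MC)*Q* - FC
= (44 - 27)*17/5 - 6
= 17*17/5 - 6
= 289/5 - 6 = 259/5

259/5


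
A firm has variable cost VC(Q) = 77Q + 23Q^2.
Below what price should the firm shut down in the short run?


AVC(Q) = VC(Q)/Q = 77 + 23Q
AVC is increasing in Q, so minimum AVC is at Q -> 0+.
Min AVC = 77
The firm should shut down if P < 77.

77


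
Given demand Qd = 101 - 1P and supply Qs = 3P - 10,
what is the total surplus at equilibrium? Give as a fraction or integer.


Find equilibrium: 101 - 1P = 3P - 10
101 + 10 = 4P
P* = 111/4 = 111/4
Q* = 3*111/4 - 10 = 293/4
Inverse demand: P = 101 - Q/1, so P_max = 101
Inverse supply: P = 10/3 + Q/3, so P_min = 10/3
CS = (1/2) * 293/4 * (101 - 111/4) = 85849/32
PS = (1/2) * 293/4 * (111/4 - 10/3) = 85849/96
TS = CS + PS = 85849/32 + 85849/96 = 85849/24

85849/24


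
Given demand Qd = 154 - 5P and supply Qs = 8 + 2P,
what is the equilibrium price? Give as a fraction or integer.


At equilibrium, Qd = Qs.
154 - 5P = 8 + 2P
154 - 8 = 5P + 2P
146 = 7P
P* = 146/7 = 146/7

146/7


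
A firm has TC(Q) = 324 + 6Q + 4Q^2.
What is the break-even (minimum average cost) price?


AC(Q) = 324/Q + 6 + 4Q
To minimize: dAC/dQ = -324/Q^2 + 4 = 0
Q^2 = 324/4 = 81
Q* = 9
Min AC = 324/9 + 6 + 4*9
Min AC = 36 + 6 + 36 = 78

78


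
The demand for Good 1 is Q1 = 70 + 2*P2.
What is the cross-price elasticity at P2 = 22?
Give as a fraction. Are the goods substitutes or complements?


dQ1/dP2 = 2
At P2 = 22: Q1 = 70 + 2*22 = 114
Exy = (dQ1/dP2)(P2/Q1) = 2 * 22 / 114 = 22/57
Since Exy > 0, the goods are substitutes.

22/57 (substitutes)


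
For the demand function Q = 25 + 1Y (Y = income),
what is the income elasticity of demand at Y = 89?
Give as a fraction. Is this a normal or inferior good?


dQ/dY = 1
At Y = 89: Q = 25 + 1*89 = 114
Ey = (dQ/dY)(Y/Q) = 1 * 89 / 114 = 89/114
Since Ey > 0, this is a normal good.

89/114 (normal good)


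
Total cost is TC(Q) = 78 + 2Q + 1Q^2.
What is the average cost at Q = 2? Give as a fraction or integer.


TC(2) = 78 + 2*2 + 1*2^2
TC(2) = 78 + 4 + 4 = 86
AC = TC/Q = 86/2 = 43

43


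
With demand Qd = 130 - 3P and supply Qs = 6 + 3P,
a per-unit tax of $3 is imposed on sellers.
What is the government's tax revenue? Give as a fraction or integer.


With tax on sellers, new supply: Qs' = 6 + 3(P - 3)
= 3P - 3
New equilibrium quantity:
Q_new = 127/2
Tax revenue = tax * Q_new = 3 * 127/2 = 381/2

381/2


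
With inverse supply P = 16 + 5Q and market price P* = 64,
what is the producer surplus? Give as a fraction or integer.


Minimum supply price (at Q=0): P_min = 16
Quantity supplied at P* = 64:
Q* = (64 - 16)/5 = 48/5
PS = (1/2) * Q* * (P* - P_min)
PS = (1/2) * 48/5 * (64 - 16)
PS = (1/2) * 48/5 * 48 = 1152/5

1152/5


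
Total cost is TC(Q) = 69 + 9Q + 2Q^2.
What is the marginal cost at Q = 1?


MC = dTC/dQ = 9 + 2*2*Q
At Q = 1:
MC = 9 + 4*1
MC = 9 + 4 = 13

13


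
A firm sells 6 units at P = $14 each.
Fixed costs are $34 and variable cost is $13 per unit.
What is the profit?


Total Revenue = P * Q = 14 * 6 = $84
Total Cost = FC + VC*Q = 34 + 13*6 = $112
Profit = TR - TC = 84 - 112 = $-28

$-28


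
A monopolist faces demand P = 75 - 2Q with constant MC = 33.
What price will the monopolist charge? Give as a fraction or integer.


MR = 75 - 4Q
Set MR = MC: 75 - 4Q = 33
Q* = 21/2
Substitute into demand:
P* = 75 - 2*21/2 = 54

54


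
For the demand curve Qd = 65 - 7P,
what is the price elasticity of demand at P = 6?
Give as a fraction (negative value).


dQ/dP = -7
At P = 6: Q = 65 - 7*6 = 23
E = (dQ/dP)(P/Q) = (-7)(6/23) = -42/23

-42/23


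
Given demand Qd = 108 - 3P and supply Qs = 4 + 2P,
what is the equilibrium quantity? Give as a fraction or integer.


First find equilibrium price:
108 - 3P = 4 + 2P
P* = 104/5 = 104/5
Then substitute into demand:
Q* = 108 - 3 * 104/5 = 228/5

228/5


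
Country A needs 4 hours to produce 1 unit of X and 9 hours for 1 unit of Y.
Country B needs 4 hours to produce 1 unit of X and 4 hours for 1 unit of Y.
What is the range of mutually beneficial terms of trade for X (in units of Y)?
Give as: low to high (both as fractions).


Opportunity cost of X for Country A = hours_X / hours_Y = 4/9 = 4/9 units of Y
Opportunity cost of X for Country B = hours_X / hours_Y = 4/4 = 1 units of Y
Terms of trade must be between the two opportunity costs.
Range: 4/9 to 1

4/9 to 1


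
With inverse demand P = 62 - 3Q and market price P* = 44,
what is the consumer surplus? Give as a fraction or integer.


Maximum willingness to pay (at Q=0): P_max = 62
Quantity demanded at P* = 44:
Q* = (62 - 44)/3 = 6
CS = (1/2) * Q* * (P_max - P*)
CS = (1/2) * 6 * (62 - 44)
CS = (1/2) * 6 * 18 = 54

54


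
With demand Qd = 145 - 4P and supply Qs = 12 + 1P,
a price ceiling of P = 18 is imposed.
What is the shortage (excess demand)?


At P = 18:
Qd = 145 - 4*18 = 73
Qs = 12 + 1*18 = 30
Shortage = Qd - Qs = 73 - 30 = 43

43


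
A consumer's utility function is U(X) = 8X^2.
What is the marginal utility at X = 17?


MU = dU/dX = 8*2*X^(2-1)
MU = 16*X^1
At X = 17:
MU = 16 * 17^1
MU = 16 * 17 = 272

272


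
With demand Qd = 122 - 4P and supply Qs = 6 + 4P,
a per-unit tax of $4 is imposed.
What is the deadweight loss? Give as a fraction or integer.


Pre-tax equilibrium quantity: Q* = 64
Post-tax equilibrium quantity: Q_tax = 56
Reduction in quantity: Q* - Q_tax = 8
DWL = (1/2) * tax * (Q* - Q_tax)
DWL = (1/2) * 4 * 8 = 16

16


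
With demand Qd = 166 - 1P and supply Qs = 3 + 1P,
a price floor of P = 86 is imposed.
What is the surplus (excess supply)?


At P = 86:
Qd = 166 - 1*86 = 80
Qs = 3 + 1*86 = 89
Surplus = Qs - Qd = 89 - 80 = 9

9


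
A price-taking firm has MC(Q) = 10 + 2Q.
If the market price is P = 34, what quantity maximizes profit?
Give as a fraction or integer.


In perfect competition, profit is maximized where P = MC.
34 = 10 + 2Q
24 = 2Q
Q* = 24/2 = 12

12


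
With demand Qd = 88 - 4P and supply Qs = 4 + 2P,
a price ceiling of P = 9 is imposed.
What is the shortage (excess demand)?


At P = 9:
Qd = 88 - 4*9 = 52
Qs = 4 + 2*9 = 22
Shortage = Qd - Qs = 52 - 22 = 30

30


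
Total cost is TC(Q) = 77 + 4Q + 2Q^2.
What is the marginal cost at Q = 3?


MC = dTC/dQ = 4 + 2*2*Q
At Q = 3:
MC = 4 + 4*3
MC = 4 + 12 = 16

16


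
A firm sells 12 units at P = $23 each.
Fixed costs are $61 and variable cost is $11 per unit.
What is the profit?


Total Revenue = P * Q = 23 * 12 = $276
Total Cost = FC + VC*Q = 61 + 11*12 = $193
Profit = TR - TC = 276 - 193 = $83

$83


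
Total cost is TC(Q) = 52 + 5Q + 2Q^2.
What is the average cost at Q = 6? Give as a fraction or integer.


TC(6) = 52 + 5*6 + 2*6^2
TC(6) = 52 + 30 + 72 = 154
AC = TC/Q = 154/6 = 77/3

77/3


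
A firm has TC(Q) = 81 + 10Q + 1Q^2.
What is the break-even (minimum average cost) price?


AC(Q) = 81/Q + 10 + 1Q
To minimize: dAC/dQ = -81/Q^2 + 1 = 0
Q^2 = 81/1 = 81
Q* = 9
Min AC = 81/9 + 10 + 1*9
Min AC = 9 + 10 + 9 = 28

28


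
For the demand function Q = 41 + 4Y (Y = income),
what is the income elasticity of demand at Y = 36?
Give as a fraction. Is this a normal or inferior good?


dQ/dY = 4
At Y = 36: Q = 41 + 4*36 = 185
Ey = (dQ/dY)(Y/Q) = 4 * 36 / 185 = 144/185
Since Ey > 0, this is a normal good.

144/185 (normal good)


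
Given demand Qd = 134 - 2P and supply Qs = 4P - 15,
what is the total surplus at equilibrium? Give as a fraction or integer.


Find equilibrium: 134 - 2P = 4P - 15
134 + 15 = 6P
P* = 149/6 = 149/6
Q* = 4*149/6 - 15 = 253/3
Inverse demand: P = 67 - Q/2, so P_max = 67
Inverse supply: P = 15/4 + Q/4, so P_min = 15/4
CS = (1/2) * 253/3 * (67 - 149/6) = 64009/36
PS = (1/2) * 253/3 * (149/6 - 15/4) = 64009/72
TS = CS + PS = 64009/36 + 64009/72 = 64009/24

64009/24


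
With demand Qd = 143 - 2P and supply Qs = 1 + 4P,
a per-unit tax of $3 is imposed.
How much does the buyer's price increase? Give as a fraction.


With a per-unit tax, the buyer's price increase depends on relative slopes.
Supply slope: d = 4, Demand slope: b = 2
Buyer's price increase = d * tax / (b + d)
= 4 * 3 / (2 + 4)
= 12 / 6 = 2

2


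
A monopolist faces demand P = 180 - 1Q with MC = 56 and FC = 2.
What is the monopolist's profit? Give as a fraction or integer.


MR = MC: 180 - 2Q = 56
Q* = 62
P* = 180 - 1*62 = 118
Profit = (P* - MC)*Q* - FC
= (118 - 56)*62 - 2
= 62*62 - 2
= 3844 - 2 = 3842

3842


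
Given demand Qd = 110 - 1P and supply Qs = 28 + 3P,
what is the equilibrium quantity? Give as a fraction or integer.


First find equilibrium price:
110 - 1P = 28 + 3P
P* = 82/4 = 41/2
Then substitute into demand:
Q* = 110 - 1 * 41/2 = 179/2

179/2


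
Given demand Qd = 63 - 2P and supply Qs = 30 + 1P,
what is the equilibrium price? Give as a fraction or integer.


At equilibrium, Qd = Qs.
63 - 2P = 30 + 1P
63 - 30 = 2P + 1P
33 = 3P
P* = 33/3 = 11

11


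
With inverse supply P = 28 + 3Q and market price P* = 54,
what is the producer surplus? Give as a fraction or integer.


Minimum supply price (at Q=0): P_min = 28
Quantity supplied at P* = 54:
Q* = (54 - 28)/3 = 26/3
PS = (1/2) * Q* * (P* - P_min)
PS = (1/2) * 26/3 * (54 - 28)
PS = (1/2) * 26/3 * 26 = 338/3

338/3


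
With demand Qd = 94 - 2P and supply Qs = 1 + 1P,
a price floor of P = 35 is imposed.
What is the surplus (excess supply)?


At P = 35:
Qd = 94 - 2*35 = 24
Qs = 1 + 1*35 = 36
Surplus = Qs - Qd = 36 - 24 = 12

12


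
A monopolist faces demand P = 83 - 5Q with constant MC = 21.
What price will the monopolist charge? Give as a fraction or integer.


MR = 83 - 10Q
Set MR = MC: 83 - 10Q = 21
Q* = 31/5
Substitute into demand:
P* = 83 - 5*31/5 = 52

52


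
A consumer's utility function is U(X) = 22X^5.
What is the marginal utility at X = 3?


MU = dU/dX = 22*5*X^(5-1)
MU = 110*X^4
At X = 3:
MU = 110 * 3^4
MU = 110 * 81 = 8910

8910


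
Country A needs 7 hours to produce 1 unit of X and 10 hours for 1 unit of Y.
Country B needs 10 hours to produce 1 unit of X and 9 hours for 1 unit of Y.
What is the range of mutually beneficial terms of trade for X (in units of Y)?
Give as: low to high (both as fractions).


Opportunity cost of X for Country A = hours_X / hours_Y = 7/10 = 7/10 units of Y
Opportunity cost of X for Country B = hours_X / hours_Y = 10/9 = 10/9 units of Y
Terms of trade must be between the two opportunity costs.
Range: 7/10 to 10/9

7/10 to 10/9


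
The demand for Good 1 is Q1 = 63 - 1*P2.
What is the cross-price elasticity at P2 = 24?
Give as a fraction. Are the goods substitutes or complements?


dQ1/dP2 = -1
At P2 = 24: Q1 = 63 - 1*24 = 39
Exy = (dQ1/dP2)(P2/Q1) = -1 * 24 / 39 = -8/13
Since Exy < 0, the goods are complements.

-8/13 (complements)


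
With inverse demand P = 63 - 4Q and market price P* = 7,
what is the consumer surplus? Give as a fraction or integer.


Maximum willingness to pay (at Q=0): P_max = 63
Quantity demanded at P* = 7:
Q* = (63 - 7)/4 = 14
CS = (1/2) * Q* * (P_max - P*)
CS = (1/2) * 14 * (63 - 7)
CS = (1/2) * 14 * 56 = 392

392


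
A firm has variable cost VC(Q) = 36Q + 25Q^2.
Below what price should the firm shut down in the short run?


AVC(Q) = VC(Q)/Q = 36 + 25Q
AVC is increasing in Q, so minimum AVC is at Q -> 0+.
Min AVC = 36
The firm should shut down if P < 36.

36


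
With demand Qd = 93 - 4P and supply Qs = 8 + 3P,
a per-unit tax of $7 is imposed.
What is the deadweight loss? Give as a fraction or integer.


Pre-tax equilibrium quantity: Q* = 311/7
Post-tax equilibrium quantity: Q_tax = 227/7
Reduction in quantity: Q* - Q_tax = 12
DWL = (1/2) * tax * (Q* - Q_tax)
DWL = (1/2) * 7 * 12 = 42

42


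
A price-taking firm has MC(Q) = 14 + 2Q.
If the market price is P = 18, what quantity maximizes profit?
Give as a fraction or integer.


In perfect competition, profit is maximized where P = MC.
18 = 14 + 2Q
4 = 2Q
Q* = 4/2 = 2

2


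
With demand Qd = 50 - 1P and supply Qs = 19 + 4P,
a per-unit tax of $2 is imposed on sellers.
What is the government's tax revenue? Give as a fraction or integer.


With tax on sellers, new supply: Qs' = 19 + 4(P - 2)
= 11 + 4P
New equilibrium quantity:
Q_new = 211/5
Tax revenue = tax * Q_new = 2 * 211/5 = 422/5

422/5


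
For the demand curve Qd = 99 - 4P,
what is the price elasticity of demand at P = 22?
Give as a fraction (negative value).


dQ/dP = -4
At P = 22: Q = 99 - 4*22 = 11
E = (dQ/dP)(P/Q) = (-4)(22/11) = -8

-8


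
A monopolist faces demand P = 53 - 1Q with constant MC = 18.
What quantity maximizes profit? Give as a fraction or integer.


TR = P*Q = (53 - 1Q)Q = 53Q - 1Q^2
MR = dTR/dQ = 53 - 2Q
Set MR = MC:
53 - 2Q = 18
35 = 2Q
Q* = 35/2 = 35/2

35/2


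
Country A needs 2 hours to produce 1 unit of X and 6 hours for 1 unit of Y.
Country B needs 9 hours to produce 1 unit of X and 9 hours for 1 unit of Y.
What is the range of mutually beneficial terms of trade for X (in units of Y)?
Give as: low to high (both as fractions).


Opportunity cost of X for Country A = hours_X / hours_Y = 2/6 = 1/3 units of Y
Opportunity cost of X for Country B = hours_X / hours_Y = 9/9 = 1 units of Y
Terms of trade must be between the two opportunity costs.
Range: 1/3 to 1

1/3 to 1


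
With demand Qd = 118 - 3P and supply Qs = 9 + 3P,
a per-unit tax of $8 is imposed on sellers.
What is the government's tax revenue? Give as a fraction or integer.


With tax on sellers, new supply: Qs' = 9 + 3(P - 8)
= 3P - 15
New equilibrium quantity:
Q_new = 103/2
Tax revenue = tax * Q_new = 8 * 103/2 = 412

412


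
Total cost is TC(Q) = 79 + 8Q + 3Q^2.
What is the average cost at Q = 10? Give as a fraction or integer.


TC(10) = 79 + 8*10 + 3*10^2
TC(10) = 79 + 80 + 300 = 459
AC = TC/Q = 459/10 = 459/10

459/10


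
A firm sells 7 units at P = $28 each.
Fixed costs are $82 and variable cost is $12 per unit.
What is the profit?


Total Revenue = P * Q = 28 * 7 = $196
Total Cost = FC + VC*Q = 82 + 12*7 = $166
Profit = TR - TC = 196 - 166 = $30

$30


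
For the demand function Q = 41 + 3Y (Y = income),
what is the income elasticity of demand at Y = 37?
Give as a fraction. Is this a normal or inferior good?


dQ/dY = 3
At Y = 37: Q = 41 + 3*37 = 152
Ey = (dQ/dY)(Y/Q) = 3 * 37 / 152 = 111/152
Since Ey > 0, this is a normal good.

111/152 (normal good)


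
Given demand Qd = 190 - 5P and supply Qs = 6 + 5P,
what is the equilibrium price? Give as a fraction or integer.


At equilibrium, Qd = Qs.
190 - 5P = 6 + 5P
190 - 6 = 5P + 5P
184 = 10P
P* = 184/10 = 92/5

92/5


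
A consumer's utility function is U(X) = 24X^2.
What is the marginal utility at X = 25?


MU = dU/dX = 24*2*X^(2-1)
MU = 48*X^1
At X = 25:
MU = 48 * 25^1
MU = 48 * 25 = 1200

1200


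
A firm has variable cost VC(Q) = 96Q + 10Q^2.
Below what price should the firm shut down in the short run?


AVC(Q) = VC(Q)/Q = 96 + 10Q
AVC is increasing in Q, so minimum AVC is at Q -> 0+.
Min AVC = 96
The firm should shut down if P < 96.

96
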